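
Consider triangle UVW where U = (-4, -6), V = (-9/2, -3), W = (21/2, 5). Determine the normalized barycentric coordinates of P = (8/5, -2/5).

Signed area of the reference triangle: [UVW] = ½·((-4)·(-3−5) + (-9/2)·(5−(-6)) + (21/2)·(-6−(-3))) = ½·(32 − 99/2 − 63/2) = -49/2.
[PVW] = ½·((8/5)·(-3−5) + (-9/2)·(5−(-2/5)) + (21/2)·(-2/5−(-3))) = ½·(-64/5 − 243/10 + 273/10) = -49/10, so the U-coordinate is (-49/10)/(-49/2) = 1/5.
[UPW] = ½·((-4)·(-2/5−5) + (8/5)·(5−(-6)) + (21/2)·(-6−(-2/5))) = ½·(108/5 + 88/5 − 294/5) = -49/5, so the V-coordinate is 2/5.
[UVP] = ½·((-4)·(-3−(-2/5)) + (-9/2)·(-2/5−(-6)) + (8/5)·(-6−(-3))) = ½·(52/5 − 126/5 − 24/5) = -49/5, so the W-coordinate is 2/5.

(1/5, 2/5, 2/5)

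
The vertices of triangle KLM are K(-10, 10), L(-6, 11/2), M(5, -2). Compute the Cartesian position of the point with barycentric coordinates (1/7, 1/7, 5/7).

(9/7, 11/14)

N = (1/7)·K + (1/7)·L + (5/7)·M.
x-coordinate: (1/7)·(-10) + (1/7)·(-6) + (5/7)·5 = 9/7.
y-coordinate: (1/7)·10 + (1/7)·(11/2) + (5/7)·(-2) = 11/14.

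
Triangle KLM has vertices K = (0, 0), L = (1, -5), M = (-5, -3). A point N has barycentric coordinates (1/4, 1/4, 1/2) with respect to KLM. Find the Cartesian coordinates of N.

N = (1/4)·K + (1/4)·L + (1/2)·M.
x-coordinate: (1/4)·0 + (1/4)·1 + (1/2)·(-5) = -9/4.
y-coordinate: (1/4)·0 + (1/4)·(-5) + (1/2)·(-3) = -11/4.

(-9/4, -11/4)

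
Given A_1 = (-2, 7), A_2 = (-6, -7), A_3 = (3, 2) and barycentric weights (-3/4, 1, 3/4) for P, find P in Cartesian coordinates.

(-9/4, -43/4)

P = (-3/4)·A_1 + 1·A_2 + (3/4)·A_3.
x-coordinate: (-3/4)·(-2) + 1·(-6) + (3/4)·3 = -9/4.
y-coordinate: (-3/4)·7 + 1·(-7) + (3/4)·2 = -43/4.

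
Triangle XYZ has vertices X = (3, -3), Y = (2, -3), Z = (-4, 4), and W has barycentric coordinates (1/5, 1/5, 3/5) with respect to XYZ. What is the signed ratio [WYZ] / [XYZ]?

1/5

The signed ratio [WYZ]/[XYZ] equals the barycentric coordinate of W at vertex X, which is 1/5.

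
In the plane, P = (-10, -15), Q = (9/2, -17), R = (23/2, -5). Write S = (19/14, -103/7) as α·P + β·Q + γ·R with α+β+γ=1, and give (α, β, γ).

(2/7, 4/7, 1/7)

Signed area of the reference triangle: [PQR] = ½·((-10)·(-17−(-5)) + (9/2)·(-5−(-15)) + (23/2)·(-15−(-17))) = ½·(120 + 45 + 23) = 94.
[SQR] = ½·((19/14)·(-17−(-5)) + (9/2)·(-5−(-103/7)) + (23/2)·(-103/7−(-17))) = ½·(-114/7 + 306/7 + 184/7) = 188/7, so the P-coordinate is (188/7)/94 = 2/7.
[PSR] = ½·((-10)·(-103/7−(-5)) + (19/14)·(-5−(-15)) + (23/2)·(-15−(-103/7))) = ½·(680/7 + 95/7 − 23/7) = 376/7, so the Q-coordinate is 4/7.
[PQS] = ½·((-10)·(-17−(-103/7)) + (9/2)·(-103/7−(-15)) + (19/14)·(-15−(-17))) = ½·(160/7 + 9/7 + 19/7) = 94/7, so the R-coordinate is 1/7.
Check: 2/7 + 4/7 + 1/7 = 1.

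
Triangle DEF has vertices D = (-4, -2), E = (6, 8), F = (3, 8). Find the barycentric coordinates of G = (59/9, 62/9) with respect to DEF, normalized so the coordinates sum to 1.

Signed area of the reference triangle: [DEF] = ½·((-4)·(8−8) + 6·(8−(-2)) + 3·(-2−8)) = ½·(0 + 60 − 30) = 15.
[GEF] = ½·((59/9)·(8−8) + 6·(8−(62/9)) + 3·(62/9−8)) = ½·(0 + 20/3 − 10/3) = 5/3, so the D-coordinate is (5/3)/15 = 1/9.
[DGF] = ½·((-4)·(62/9−8) + (59/9)·(8−(-2)) + 3·(-2−(62/9))) = ½·(40/9 + 590/9 − 80/3) = 65/3, so the E-coordinate is 13/9.
[DEG] = ½·((-4)·(8−(62/9)) + 6·(62/9−(-2)) + (59/9)·(-2−8)) = ½·(-40/9 + 160/3 − 590/9) = -25/3, so the F-coordinate is -5/9.
Check: 1/9 + 13/9 − 5/9 = 1.

(1/9, 13/9, -5/9)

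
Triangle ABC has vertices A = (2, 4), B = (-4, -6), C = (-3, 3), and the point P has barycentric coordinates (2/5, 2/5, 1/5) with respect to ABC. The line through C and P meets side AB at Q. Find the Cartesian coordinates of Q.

(-1, -1)

Line CP meets AB where the C-coordinate vanishes; zeroing P's C-weight and renormalizing leaves A, B-weights 2/5 : 2/5 → (1/2, 1/2).
So Q = (1/2)·A + (1/2)·B = (-1, -1).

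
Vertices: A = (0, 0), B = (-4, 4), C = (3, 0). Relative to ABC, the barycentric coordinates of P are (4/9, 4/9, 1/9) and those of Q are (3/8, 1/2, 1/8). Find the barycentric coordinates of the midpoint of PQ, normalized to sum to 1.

Since both coordinate triples sum to 1, the midpoint's barycentrics are the componentwise average.
(4/9+3/8)/2 = 59/144; similarly 17/36 and 17/144.

(59/144, 17/36, 17/144)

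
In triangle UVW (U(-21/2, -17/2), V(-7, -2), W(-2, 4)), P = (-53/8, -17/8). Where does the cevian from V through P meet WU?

Barycentric coordinates of P with respect to UVW: (1/4, 1/2, 1/4).
On side WU the V-coordinate is zero; dropping P's V-weight 1/2 and renormalizing the remaining 1/4 : 1/4 gives weights 1/2, 1/2 on W, U.
Q = (1/2)·(-2, 4) + (1/2)·(-21/2, -17/2) = (-25/4, -9/4).

(-25/4, -9/4)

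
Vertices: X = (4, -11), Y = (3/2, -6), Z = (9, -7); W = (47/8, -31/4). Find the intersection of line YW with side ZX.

Barycentric coordinates of W with respect to XYZ: (1/4, 1/4, 1/2).
On side ZX the Y-coordinate is zero; dropping W's Y-weight 1/4 and renormalizing the remaining 1/2 : 1/4 gives weights 2/3, 1/3 on Z, X.
V = (2/3)·(9, -7) + (1/3)·(4, -11) = (22/3, -25/3).

(22/3, -25/3)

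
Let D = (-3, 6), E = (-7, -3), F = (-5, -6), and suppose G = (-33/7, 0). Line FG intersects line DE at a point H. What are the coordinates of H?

Barycentric coordinates of G with respect to DEF: (3/7, 2/7, 2/7).
On side DE the F-coordinate is zero; dropping G's F-weight 2/7 and renormalizing the remaining 3/7 : 2/7 gives weights 3/5, 2/5 on D, E.
H = (3/5)·(-3, 6) + (2/5)·(-7, -3) = (-23/5, 12/5).

(-23/5, 12/5)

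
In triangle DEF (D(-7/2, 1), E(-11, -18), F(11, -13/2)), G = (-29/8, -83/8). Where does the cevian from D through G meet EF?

Barycentric coordinates of G with respect to DEF: (1/4, 1/2, 1/4).
On side EF the D-coordinate is zero; dropping G's D-weight 1/4 and renormalizing the remaining 1/2 : 1/4 gives weights 2/3, 1/3 on E, F.
H = (2/3)·(-11, -18) + (1/3)·(11, -13/2) = (-11/3, -85/6).

(-11/3, -85/6)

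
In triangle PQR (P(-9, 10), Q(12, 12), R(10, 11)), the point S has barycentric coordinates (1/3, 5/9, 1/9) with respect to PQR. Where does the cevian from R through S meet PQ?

(33/8, 45/4)

Line RS meets PQ where the R-coordinate vanishes; zeroing S's R-weight and renormalizing leaves P, Q-weights 1/3 : 5/9 → (3/8, 5/8).
So T = (3/8)·P + (5/8)·Q = (33/8, 45/4).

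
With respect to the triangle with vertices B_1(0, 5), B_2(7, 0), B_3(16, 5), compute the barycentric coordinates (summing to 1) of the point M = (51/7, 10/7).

(1/7, 5/7, 1/7)

Signed area of the reference triangle: [B_1B_2B_3] = ½·(0·(0−5) + 7·(5−5) + 16·(5−0)) = ½·(0 + 0 + 80) = 40.
[MB_2B_3] = ½·((51/7)·(0−5) + 7·(5−(10/7)) + 16·(10/7−0)) = ½·(-255/7 + 25 + 160/7) = 40/7, so the B_1-coordinate is (40/7)/40 = 1/7.
[B_1MB_3] = ½·(0·(10/7−5) + (51/7)·(5−5) + 16·(5−(10/7))) = ½·(0 + 0 + 400/7) = 200/7, so the B_2-coordinate is 5/7.
[B_1B_2M] = ½·(0·(0−(10/7)) + 7·(10/7−5) + (51/7)·(5−0)) = ½·(0 − 25 + 255/7) = 40/7, so the B_3-coordinate is 1/7.
Check: 1/7 + 5/7 + 1/7 = 1.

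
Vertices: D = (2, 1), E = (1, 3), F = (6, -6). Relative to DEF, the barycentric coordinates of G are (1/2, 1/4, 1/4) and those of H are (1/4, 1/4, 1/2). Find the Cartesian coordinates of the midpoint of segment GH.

Barycentric coordinates of the midpoint are the average: (3/8, 1/4, 3/8).
Converting: (3/8)·D + (1/4)·E + (3/8)·F = (13/4, -9/8).

(13/4, -9/8)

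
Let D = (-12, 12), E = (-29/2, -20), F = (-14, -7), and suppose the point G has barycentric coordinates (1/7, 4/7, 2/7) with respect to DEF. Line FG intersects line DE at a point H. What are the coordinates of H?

(-14, -68/5)

Line FG meets DE where the F-coordinate vanishes; zeroing G's F-weight and renormalizing leaves D, E-weights 1/7 : 4/7 → (1/5, 4/5).
So H = (1/5)·D + (4/5)·E = (-14, -68/5).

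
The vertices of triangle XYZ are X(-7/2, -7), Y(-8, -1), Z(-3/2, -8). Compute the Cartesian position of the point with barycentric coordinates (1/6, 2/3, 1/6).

(-37/6, -19/6)

W = (1/6)·X + (2/3)·Y + (1/6)·Z.
x-coordinate: (1/6)·(-7/2) + (2/3)·(-8) + (1/6)·(-3/2) = -37/6.
y-coordinate: (1/6)·(-7) + (2/3)·(-1) + (1/6)·(-8) = -19/6.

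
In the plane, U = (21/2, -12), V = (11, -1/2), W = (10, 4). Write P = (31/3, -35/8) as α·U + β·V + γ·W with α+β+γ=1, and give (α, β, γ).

Signed area of the reference triangle: [UVW] = ½·((21/2)·(-1/2−4) + 11·(4−(-12)) + 10·(-12−(-1/2))) = ½·(-189/4 + 176 − 115) = 55/8.
[PVW] = ½·((31/3)·(-1/2−4) + 11·(4−(-35/8)) + 10·(-35/8−(-1/2))) = ½·(-93/2 + 737/8 − 155/4) = 55/16, so the U-coordinate is (55/16)/(55/8) = 1/2.
[UPW] = ½·((21/2)·(-35/8−4) + (31/3)·(4−(-12)) + 10·(-12−(-35/8))) = ½·(-1407/16 + 496/3 − 305/4) = 55/96, so the V-coordinate is 1/12.
[UVP] = ½·((21/2)·(-1/2−(-35/8)) + 11·(-35/8−(-12)) + (31/3)·(-12−(-1/2))) = ½·(651/16 + 671/8 − 713/6) = 275/96, so the W-coordinate is 5/12.

(1/2, 1/12, 5/12)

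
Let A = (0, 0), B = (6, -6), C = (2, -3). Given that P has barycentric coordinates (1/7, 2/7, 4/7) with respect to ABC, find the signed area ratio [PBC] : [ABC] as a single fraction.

1/7

The signed ratio [PBC]/[ABC] equals the barycentric coordinate of P at vertex A, which is 1/7.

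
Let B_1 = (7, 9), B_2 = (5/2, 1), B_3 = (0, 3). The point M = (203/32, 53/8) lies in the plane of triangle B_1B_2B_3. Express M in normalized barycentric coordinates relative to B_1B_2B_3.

Signed area of the reference triangle: [B_1B_2B_3] = ½·(7·(1−3) + (5/2)·(3−9) + 0·(9−1)) = ½·(-14 − 15 + 0) = -29/2.
[MB_2B_3] = ½·((203/32)·(1−3) + (5/2)·(3−(53/8)) + 0·(53/8−1)) = ½·(-203/16 − 145/16 + 0) = -87/8, so the B_1-coordinate is (-87/8)/(-29/2) = 3/4.
[B_1MB_3] = ½·(7·(53/8−3) + (203/32)·(3−9) + 0·(9−(53/8))) = ½·(203/8 − 609/16 + 0) = -203/32, so the B_2-coordinate is 7/16.
[B_1B_2M] = ½·(7·(1−(53/8)) + (5/2)·(53/8−9) + (203/32)·(9−1)) = ½·(-315/8 − 95/16 + 203/4) = 87/32, so the B_3-coordinate is -3/16.
Check: 3/4 + 7/16 − 3/16 = 1.

(3/4, 7/16, -3/16)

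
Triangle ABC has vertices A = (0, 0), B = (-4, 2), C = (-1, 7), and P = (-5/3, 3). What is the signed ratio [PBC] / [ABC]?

1/3

[ABC] = ½·(0·(2−7) + (-4)·(7−0) + (-1)·(0−2)) = ½·(0 − 28 + 2) = -13.
[PBC] = ½·((-5/3)·(2−7) + (-4)·(7−3) + (-1)·(3−2)) = ½·(25/3 − 16 − 1) = -13/3, so the ratio is (-13/3)/(-13) = 1/3.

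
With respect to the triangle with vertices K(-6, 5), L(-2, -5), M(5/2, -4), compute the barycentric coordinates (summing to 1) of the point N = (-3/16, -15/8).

Signed area of the reference triangle: [KLM] = ½·((-6)·(-5−(-4)) + (-2)·(-4−5) + (5/2)·(5−(-5))) = ½·(6 + 18 + 25) = 49/2.
[NLM] = ½·((-3/16)·(-5−(-4)) + (-2)·(-4−(-15/8)) + (5/2)·(-15/8−(-5))) = ½·(3/16 + 17/4 + 125/16) = 49/8, so the K-coordinate is (49/8)/(49/2) = 1/4.
[KNM] = ½·((-6)·(-15/8−(-4)) + (-3/16)·(-4−5) + (5/2)·(5−(-15/8))) = ½·(-51/4 + 27/16 + 275/16) = 49/16, so the L-coordinate is 1/8.
[KLN] = ½·((-6)·(-5−(-15/8)) + (-2)·(-15/8−5) + (-3/16)·(5−(-5))) = ½·(75/4 + 55/4 − 15/8) = 245/16, so the M-coordinate is 5/8.
Check: 1/4 + 1/8 + 5/8 = 1.

(1/4, 1/8, 5/8)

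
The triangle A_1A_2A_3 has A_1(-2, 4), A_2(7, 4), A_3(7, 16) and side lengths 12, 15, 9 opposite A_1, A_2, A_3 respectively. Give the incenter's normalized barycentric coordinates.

The incenter has barycentric coordinates proportional to the opposite side lengths: (12 : 15 : 9).
Normalizing by 12+15+9 = 36 gives (1/3, 5/12, 1/4).

(1/3, 5/12, 1/4)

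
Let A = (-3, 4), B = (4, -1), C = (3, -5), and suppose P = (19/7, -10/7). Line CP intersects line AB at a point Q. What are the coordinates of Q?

Barycentric coordinates of P with respect to ABC: (1/7, 4/7, 2/7).
On side AB the C-coordinate is zero; dropping P's C-weight 2/7 and renormalizing the remaining 1/7 : 4/7 gives weights 1/5, 4/5 on A, B.
Q = (1/5)·(-3, 4) + (4/5)·(4, -1) = (13/5, 0).

(13/5, 0)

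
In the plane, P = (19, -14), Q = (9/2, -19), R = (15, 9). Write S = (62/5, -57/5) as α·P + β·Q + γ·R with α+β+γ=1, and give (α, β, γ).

(2/5, 2/5, 1/5)

Signed area of the reference triangle: [PQR] = ½·(19·(-19−9) + (9/2)·(9−(-14)) + 15·(-14−(-19))) = ½·(-532 + 207/2 + 75) = -707/4.
[SQR] = ½·((62/5)·(-19−9) + (9/2)·(9−(-57/5)) + 15·(-57/5−(-19))) = ½·(-1736/5 + 459/5 + 114) = -707/10, so the P-coordinate is (-707/10)/(-707/4) = 2/5.
[PSR] = ½·(19·(-57/5−9) + (62/5)·(9−(-14)) + 15·(-14−(-57/5))) = ½·(-1938/5 + 1426/5 − 39) = -707/10, so the Q-coordinate is 2/5.
[PQS] = ½·(19·(-19−(-57/5)) + (9/2)·(-57/5−(-14)) + (62/5)·(-14−(-19))) = ½·(-722/5 + 117/10 + 62) = -707/20, so the R-coordinate is 1/5.
Check: 2/5 + 2/5 + 1/5 = 1.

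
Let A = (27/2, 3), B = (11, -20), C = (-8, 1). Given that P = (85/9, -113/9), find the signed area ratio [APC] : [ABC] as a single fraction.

2/3

[ABC] = ½·((27/2)·(-20−1) + 11·(1−3) + (-8)·(3−(-20))) = ½·(-567/2 − 22 − 184) = -979/4.
[APC] = ½·((27/2)·(-113/9−1) + (85/9)·(1−3) + (-8)·(3−(-113/9))) = ½·(-183 − 170/9 − 1120/9) = -979/6, so the ratio is (-979/6)/(-979/4) = 2/3.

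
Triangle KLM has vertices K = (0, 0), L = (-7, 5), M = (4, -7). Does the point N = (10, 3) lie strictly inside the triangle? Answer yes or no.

Barycentric coordinates of N: (182/29, -82/29, -71/29).
The three coordinates are positive, negative, negative; a point is interior exactly when all three are positive.

no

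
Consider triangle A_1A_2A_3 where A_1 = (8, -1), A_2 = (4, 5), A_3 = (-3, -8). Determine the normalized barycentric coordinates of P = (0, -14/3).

(1/6, 1/6, 2/3)

Signed area of the reference triangle: [A_1A_2A_3] = ½·(8·(5−(-8)) + 4·(-8−(-1)) + (-3)·(-1−5)) = ½·(104 − 28 + 18) = 47.
[PA_2A_3] = ½·(0·(5−(-8)) + 4·(-8−(-14/3)) + (-3)·(-14/3−5)) = ½·(0 − 40/3 + 29) = 47/6, so the A_1-coordinate is (47/6)/47 = 1/6.
[A_1PA_3] = ½·(8·(-14/3−(-8)) + 0·(-8−(-1)) + (-3)·(-1−(-14/3))) = ½·(80/3 + 0 − 11) = 47/6, so the A_2-coordinate is 1/6.
[A_1A_2P] = ½·(8·(5−(-14/3)) + 4·(-14/3−(-1)) + 0·(-1−5)) = ½·(232/3 − 44/3 + 0) = 94/3, so the A_3-coordinate is 2/3.
Check: 1/6 + 1/6 + 2/3 = 1.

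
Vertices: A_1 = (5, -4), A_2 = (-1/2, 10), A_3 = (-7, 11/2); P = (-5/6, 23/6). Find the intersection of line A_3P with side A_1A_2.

(9/4, 3)

Barycentric coordinates of P with respect to A_1A_2A_3: (1/3, 1/3, 1/3).
On side A_1A_2 the A_3-coordinate is zero; dropping P's A_3-weight 1/3 and renormalizing the remaining 1/3 : 1/3 gives weights 1/2, 1/2 on A_1, A_2.
Q = (1/2)·(5, -4) + (1/2)·(-1/2, 10) = (9/4, 3).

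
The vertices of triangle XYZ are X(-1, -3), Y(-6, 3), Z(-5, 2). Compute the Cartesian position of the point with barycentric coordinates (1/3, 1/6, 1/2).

(-23/6, 1/2)

W = (1/3)·X + (1/6)·Y + (1/2)·Z.
x-coordinate: (1/3)·(-1) + (1/6)·(-6) + (1/2)·(-5) = -23/6.
y-coordinate: (1/3)·(-3) + (1/6)·3 + (1/2)·2 = 1/2.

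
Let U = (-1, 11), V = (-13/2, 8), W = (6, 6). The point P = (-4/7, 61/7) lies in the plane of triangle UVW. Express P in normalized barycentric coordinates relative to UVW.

Signed area of the reference triangle: [UVW] = ½·((-1)·(8−6) + (-13/2)·(6−11) + 6·(11−8)) = ½·(-2 + 65/2 + 18) = 97/4.
[PVW] = ½·((-4/7)·(8−6) + (-13/2)·(6−(61/7)) + 6·(61/7−8)) = ½·(-8/7 + 247/14 + 30/7) = 291/28, so the U-coordinate is (291/28)/(97/4) = 3/7.
[UPW] = ½·((-1)·(61/7−6) + (-4/7)·(6−11) + 6·(11−(61/7))) = ½·(-19/7 + 20/7 + 96/7) = 97/14, so the V-coordinate is 2/7.
[UVP] = ½·((-1)·(8−(61/7)) + (-13/2)·(61/7−11) + (-4/7)·(11−8)) = ½·(5/7 + 104/7 − 12/7) = 97/14, so the W-coordinate is 2/7.

(3/7, 2/7, 2/7)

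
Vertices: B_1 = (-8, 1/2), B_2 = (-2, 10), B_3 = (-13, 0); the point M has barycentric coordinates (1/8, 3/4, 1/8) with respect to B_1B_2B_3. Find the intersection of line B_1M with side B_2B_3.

Line B_1M meets B_2B_3 where the B_1-coordinate vanishes; zeroing M's B_1-weight and renormalizing leaves B_2, B_3-weights 3/4 : 1/8 → (6/7, 1/7).
So N = (6/7)·B_2 + (1/7)·B_3 = (-25/7, 60/7).

(-25/7, 60/7)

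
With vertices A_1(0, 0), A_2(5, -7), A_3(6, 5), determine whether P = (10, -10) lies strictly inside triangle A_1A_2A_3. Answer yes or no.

no

Barycentric coordinates of P: (-63/67, 110/67, 20/67).
The three coordinates are negative, positive, positive; a point is interior exactly when all three are positive.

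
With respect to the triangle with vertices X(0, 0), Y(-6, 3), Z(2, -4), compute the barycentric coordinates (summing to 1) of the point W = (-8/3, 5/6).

Signed area of the reference triangle: [XYZ] = ½·(0·(3−(-4)) + (-6)·(-4−0) + 2·(0−3)) = ½·(0 + 24 − 6) = 9.
[WYZ] = ½·((-8/3)·(3−(-4)) + (-6)·(-4−(5/6)) + 2·(5/6−3)) = ½·(-56/3 + 29 − 13/3) = 3, so the X-coordinate is 3/9 = 1/3.
[XWZ] = ½·(0·(5/6−(-4)) + (-8/3)·(-4−0) + 2·(0−(5/6))) = ½·(0 + 32/3 − 5/3) = 9/2, so the Y-coordinate is 1/2.
[XYW] = ½·(0·(3−(5/6)) + (-6)·(5/6−0) + (-8/3)·(0−3)) = ½·(0 − 5 + 8) = 3/2, so the Z-coordinate is 1/6.

(1/3, 1/2, 1/6)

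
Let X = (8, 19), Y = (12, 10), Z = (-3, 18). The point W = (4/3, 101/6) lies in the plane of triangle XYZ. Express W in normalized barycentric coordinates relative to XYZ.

Signed area of the reference triangle: [XYZ] = ½·(8·(10−18) + 12·(18−19) + (-3)·(19−10)) = ½·(-64 − 12 − 27) = -103/2.
[WYZ] = ½·((4/3)·(10−18) + 12·(18−(101/6)) + (-3)·(101/6−10)) = ½·(-32/3 + 14 − 41/2) = -103/12, so the X-coordinate is (-103/12)/(-103/2) = 1/6.
[XWZ] = ½·(8·(101/6−18) + (4/3)·(18−19) + (-3)·(19−(101/6))) = ½·(-28/3 − 4/3 − 13/2) = -103/12, so the Y-coordinate is 1/6.
[XYW] = ½·(8·(10−(101/6)) + 12·(101/6−19) + (4/3)·(19−10)) = ½·(-164/3 − 26 + 12) = -103/3, so the Z-coordinate is 2/3.
Check: 1/6 + 1/6 + 2/3 = 1.

(1/6, 1/6, 2/3)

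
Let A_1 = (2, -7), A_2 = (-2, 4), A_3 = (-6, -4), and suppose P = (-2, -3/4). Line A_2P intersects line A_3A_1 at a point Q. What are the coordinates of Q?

(-2, -11/2)

Barycentric coordinates of P with respect to A_1A_2A_3: (1/4, 1/2, 1/4).
On side A_3A_1 the A_2-coordinate is zero; dropping P's A_2-weight 1/2 and renormalizing the remaining 1/4 : 1/4 gives weights 1/2, 1/2 on A_3, A_1.
Q = (1/2)·(-6, -4) + (1/2)·(2, -7) = (-2, -11/2).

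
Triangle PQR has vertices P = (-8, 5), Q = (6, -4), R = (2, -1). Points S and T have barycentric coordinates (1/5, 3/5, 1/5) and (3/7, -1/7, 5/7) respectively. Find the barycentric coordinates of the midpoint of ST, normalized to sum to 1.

(11/35, 8/35, 16/35)

Since both coordinate triples sum to 1, the midpoint's barycentrics are the componentwise average.
(1/5+3/7)/2 = 11/35; similarly 8/35 and 16/35.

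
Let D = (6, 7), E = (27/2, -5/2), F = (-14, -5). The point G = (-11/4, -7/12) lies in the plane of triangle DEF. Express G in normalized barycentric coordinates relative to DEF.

(1/3, 1/6, 1/2)

Signed area of the reference triangle: [DEF] = ½·(6·(-5/2−(-5)) + (27/2)·(-5−7) + (-14)·(7−(-5/2))) = ½·(15 − 162 − 133) = -140.
[GEF] = ½·((-11/4)·(-5/2−(-5)) + (27/2)·(-5−(-7/12)) + (-14)·(-7/12−(-5/2))) = ½·(-55/8 − 477/8 − 161/6) = -140/3, so the D-coordinate is (-140/3)/(-140) = 1/3.
[DGF] = ½·(6·(-7/12−(-5)) + (-11/4)·(-5−7) + (-14)·(7−(-7/12))) = ½·(53/2 + 33 − 637/6) = -70/3, so the E-coordinate is 1/6.
[DEG] = ½·(6·(-5/2−(-7/12)) + (27/2)·(-7/12−7) + (-11/4)·(7−(-5/2))) = ½·(-23/2 − 819/8 − 209/8) = -70, so the F-coordinate is 1/2.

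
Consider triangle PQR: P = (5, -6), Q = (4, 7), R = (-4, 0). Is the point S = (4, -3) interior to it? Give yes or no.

yes

Barycentric coordinates of S: (80/111, 7/37, 10/111).
The three coordinates are positive, positive, positive; a point is interior exactly when all three are positive.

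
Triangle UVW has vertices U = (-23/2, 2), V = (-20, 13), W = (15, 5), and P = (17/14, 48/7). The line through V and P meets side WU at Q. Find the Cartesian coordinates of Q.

(97/10, 22/5)

Barycentric coordinates of P with respect to UVW: (1/7, 2/7, 4/7).
On side WU the V-coordinate is zero; dropping P's V-weight 2/7 and renormalizing the remaining 4/7 : 1/7 gives weights 4/5, 1/5 on W, U.
Q = (4/5)·(15, 5) + (1/5)·(-23/2, 2) = (97/10, 22/5).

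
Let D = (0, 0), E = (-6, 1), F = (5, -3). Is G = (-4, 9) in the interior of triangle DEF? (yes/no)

Barycentric coordinates of G: (96/13, -33/13, -50/13).
The three coordinates are positive, negative, negative; a point is interior exactly when all three are positive.

no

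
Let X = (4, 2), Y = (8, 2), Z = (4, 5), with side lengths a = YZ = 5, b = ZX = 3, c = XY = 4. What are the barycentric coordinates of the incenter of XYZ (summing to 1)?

(5/12, 1/4, 1/3)

The incenter has barycentric coordinates proportional to the opposite side lengths: (5 : 3 : 4).
Normalizing by 5+3+4 = 12 gives (5/12, 1/4, 1/3).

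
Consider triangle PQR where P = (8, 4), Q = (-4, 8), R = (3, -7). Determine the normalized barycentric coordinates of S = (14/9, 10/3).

(1/3, 4/9, 2/9)

Signed area of the reference triangle: [PQR] = ½·(8·(8−(-7)) + (-4)·(-7−4) + 3·(4−8)) = ½·(120 + 44 − 12) = 76.
[SQR] = ½·((14/9)·(8−(-7)) + (-4)·(-7−(10/3)) + 3·(10/3−8)) = ½·(70/3 + 124/3 − 14) = 76/3, so the P-coordinate is (76/3)/76 = 1/3.
[PSR] = ½·(8·(10/3−(-7)) + (14/9)·(-7−4) + 3·(4−(10/3))) = ½·(248/3 − 154/9 + 2) = 304/9, so the Q-coordinate is 4/9.
[PQS] = ½·(8·(8−(10/3)) + (-4)·(10/3−4) + (14/9)·(4−8)) = ½·(112/3 + 8/3 − 56/9) = 152/9, so the R-coordinate is 2/9.
Check: 1/3 + 4/9 + 2/9 = 1.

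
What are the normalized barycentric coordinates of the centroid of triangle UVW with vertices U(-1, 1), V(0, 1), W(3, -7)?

(1/3, 1/3, 1/3)

The centroid is the average of the vertices, so each weight is 1/3.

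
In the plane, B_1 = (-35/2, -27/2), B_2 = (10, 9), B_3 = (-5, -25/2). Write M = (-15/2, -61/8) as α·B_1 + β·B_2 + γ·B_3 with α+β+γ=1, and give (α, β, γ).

(1/2, 1/4, 1/4)

Signed area of the reference triangle: [B_1B_2B_3] = ½·((-35/2)·(9−(-25/2)) + 10·(-25/2−(-27/2)) + (-5)·(-27/2−9)) = ½·(-1505/4 + 10 + 225/2) = -1015/8.
[MB_2B_3] = ½·((-15/2)·(9−(-25/2)) + 10·(-25/2−(-61/8)) + (-5)·(-61/8−9)) = ½·(-645/4 − 195/4 + 665/8) = -1015/16, so the B_1-coordinate is (-1015/16)/(-1015/8) = 1/2.
[B_1MB_3] = ½·((-35/2)·(-61/8−(-25/2)) + (-15/2)·(-25/2−(-27/2)) + (-5)·(-27/2−(-61/8))) = ½·(-1365/16 − 15/2 + 235/8) = -1015/32, so the B_2-coordinate is 1/4.
[B_1B_2M] = ½·((-35/2)·(9−(-61/8)) + 10·(-61/8−(-27/2)) + (-15/2)·(-27/2−9)) = ½·(-4655/16 + 235/4 + 675/4) = -1015/32, so the B_3-coordinate is 1/4.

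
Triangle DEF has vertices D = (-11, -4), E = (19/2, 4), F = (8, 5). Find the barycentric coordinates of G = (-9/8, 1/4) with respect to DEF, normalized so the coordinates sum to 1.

Signed area of the reference triangle: [DEF] = ½·((-11)·(4−5) + (19/2)·(5−(-4)) + 8·(-4−4)) = ½·(11 + 171/2 − 64) = 65/4.
[GEF] = ½·((-9/8)·(4−5) + (19/2)·(5−(1/4)) + 8·(1/4−4)) = ½·(9/8 + 361/8 − 30) = 65/8, so the D-coordinate is (65/8)/(65/4) = 1/2.
[DGF] = ½·((-11)·(1/4−5) + (-9/8)·(5−(-4)) + 8·(-4−(1/4))) = ½·(209/4 − 81/8 − 34) = 65/16, so the E-coordinate is 1/4.
[DEG] = ½·((-11)·(4−(1/4)) + (19/2)·(1/4−(-4)) + (-9/8)·(-4−4)) = ½·(-165/4 + 323/8 + 9) = 65/16, so the F-coordinate is 1/4.
Check: 1/2 + 1/4 + 1/4 = 1.

(1/2, 1/4, 1/4)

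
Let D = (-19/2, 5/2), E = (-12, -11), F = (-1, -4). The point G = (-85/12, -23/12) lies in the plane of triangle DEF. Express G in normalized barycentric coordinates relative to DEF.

Signed area of the reference triangle: [DEF] = ½·((-19/2)·(-11−(-4)) + (-12)·(-4−(5/2)) + (-1)·(5/2−(-11))) = ½·(133/2 + 78 − 27/2) = 131/2.
[GEF] = ½·((-85/12)·(-11−(-4)) + (-12)·(-4−(-23/12)) + (-1)·(-23/12−(-11))) = ½·(595/12 + 25 − 109/12) = 131/4, so the D-coordinate is (131/4)/(131/2) = 1/2.
[DGF] = ½·((-19/2)·(-23/12−(-4)) + (-85/12)·(-4−(5/2)) + (-1)·(5/2−(-23/12))) = ½·(-475/24 + 1105/24 − 53/12) = 131/12, so the E-coordinate is 1/6.
[DEG] = ½·((-19/2)·(-11−(-23/12)) + (-12)·(-23/12−(5/2)) + (-85/12)·(5/2−(-11))) = ½·(2071/24 + 53 − 765/8) = 131/6, so the F-coordinate is 1/3.
Check: 1/2 + 1/6 + 1/3 = 1.

(1/2, 1/6, 1/3)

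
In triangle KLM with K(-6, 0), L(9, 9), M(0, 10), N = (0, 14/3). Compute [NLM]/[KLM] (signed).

[KLM] = ½·((-6)·(9−10) + 9·(10−0) + 0·(0−9)) = ½·(6 + 90 + 0) = 48.
[NLM] = ½·(0·(9−10) + 9·(10−(14/3)) + 0·(14/3−9)) = ½·(0 + 48 + 0) = 24, so the ratio is 24/48 = 1/2.

1/2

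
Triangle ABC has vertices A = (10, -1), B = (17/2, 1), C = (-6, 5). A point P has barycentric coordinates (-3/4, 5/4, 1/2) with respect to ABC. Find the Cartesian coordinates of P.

P = (-3/4)·A + (5/4)·B + (1/2)·C.
x-coordinate: (-3/4)·10 + (5/4)·(17/2) + (1/2)·(-6) = 1/8.
y-coordinate: (-3/4)·(-1) + (5/4)·1 + (1/2)·5 = 9/2.

(1/8, 9/2)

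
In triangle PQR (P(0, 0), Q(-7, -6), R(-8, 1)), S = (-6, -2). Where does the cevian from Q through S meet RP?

Barycentric coordinates of S with respect to PQR: (1/5, 2/5, 2/5).
On side RP the Q-coordinate is zero; dropping S's Q-weight 2/5 and renormalizing the remaining 2/5 : 1/5 gives weights 2/3, 1/3 on R, P.
T = (2/3)·(-8, 1) + (1/3)·(0, 0) = (-16/3, 2/3).

(-16/3, 2/3)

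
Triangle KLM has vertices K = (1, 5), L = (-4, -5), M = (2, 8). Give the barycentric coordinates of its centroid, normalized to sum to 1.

(1/3, 1/3, 1/3)

The centroid is the average of the vertices, so each weight is 1/3.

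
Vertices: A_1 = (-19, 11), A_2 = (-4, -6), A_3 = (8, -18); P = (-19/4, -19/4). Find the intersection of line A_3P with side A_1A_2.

Barycentric coordinates of P with respect to A_1A_2A_3: (1/4, 1/2, 1/4).
On side A_1A_2 the A_3-coordinate is zero; dropping P's A_3-weight 1/4 and renormalizing the remaining 1/4 : 1/2 gives weights 1/3, 2/3 on A_1, A_2.
Q = (1/3)·(-19, 11) + (2/3)·(-4, -6) = (-9, -1/3).

(-9, -1/3)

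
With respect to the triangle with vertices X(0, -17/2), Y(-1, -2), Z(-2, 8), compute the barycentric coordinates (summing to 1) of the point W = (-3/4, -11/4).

Signed area of the reference triangle: [XYZ] = ½·(0·(-2−8) + (-1)·(8−(-17/2)) + (-2)·(-17/2−(-2))) = ½·(0 − 33/2 + 13) = -7/4.
[WYZ] = ½·((-3/4)·(-2−8) + (-1)·(8−(-11/4)) + (-2)·(-11/4−(-2))) = ½·(15/2 − 43/4 + 3/2) = -7/8, so the X-coordinate is (-7/8)/(-7/4) = 1/2.
[XWZ] = ½·(0·(-11/4−8) + (-3/4)·(8−(-17/2)) + (-2)·(-17/2−(-11/4))) = ½·(0 − 99/8 + 23/2) = -7/16, so the Y-coordinate is 1/4.
[XYW] = ½·(0·(-2−(-11/4)) + (-1)·(-11/4−(-17/2)) + (-3/4)·(-17/2−(-2))) = ½·(0 − 23/4 + 39/8) = -7/16, so the Z-coordinate is 1/4.
Check: 1/2 + 1/4 + 1/4 = 1.

(1/2, 1/4, 1/4)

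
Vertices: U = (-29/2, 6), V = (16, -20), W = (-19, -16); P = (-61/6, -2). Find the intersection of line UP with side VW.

Barycentric coordinates of P with respect to UVW: (2/3, 1/6, 1/6).
On side VW the U-coordinate is zero; dropping P's U-weight 2/3 and renormalizing the remaining 1/6 : 1/6 gives weights 1/2, 1/2 on V, W.
Q = (1/2)·(16, -20) + (1/2)·(-19, -16) = (-3/2, -18).

(-3/2, -18)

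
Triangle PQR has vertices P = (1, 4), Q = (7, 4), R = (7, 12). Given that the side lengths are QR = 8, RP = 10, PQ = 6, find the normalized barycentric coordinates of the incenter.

The incenter has barycentric coordinates proportional to the opposite side lengths: (8 : 10 : 6).
Normalizing by 8+10+6 = 24 gives (1/3, 5/12, 1/4).

(1/3, 5/12, 1/4)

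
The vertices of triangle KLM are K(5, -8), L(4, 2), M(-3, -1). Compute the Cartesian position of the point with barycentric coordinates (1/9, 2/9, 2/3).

(-5/9, -10/9)

N = (1/9)·K + (2/9)·L + (2/3)·M.
x-coordinate: (1/9)·5 + (2/9)·4 + (2/3)·(-3) = -5/9.
y-coordinate: (1/9)·(-8) + (2/9)·2 + (2/3)·(-1) = -10/9.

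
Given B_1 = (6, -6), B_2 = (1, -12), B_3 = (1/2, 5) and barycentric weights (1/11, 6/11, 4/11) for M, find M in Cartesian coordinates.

(14/11, -58/11)

M = (1/11)·B_1 + (6/11)·B_2 + (4/11)·B_3.
x-coordinate: (1/11)·6 + (6/11)·1 + (4/11)·(1/2) = 14/11.
y-coordinate: (1/11)·(-6) + (6/11)·(-12) + (4/11)·5 = -58/11.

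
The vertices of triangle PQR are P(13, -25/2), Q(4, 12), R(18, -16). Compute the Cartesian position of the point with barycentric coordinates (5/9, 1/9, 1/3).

(41/3, -197/18)

S = (5/9)·P + (1/9)·Q + (1/3)·R.
x-coordinate: (5/9)·13 + (1/9)·4 + (1/3)·18 = 41/3.
y-coordinate: (5/9)·(-25/2) + (1/9)·12 + (1/3)·(-16) = -197/18.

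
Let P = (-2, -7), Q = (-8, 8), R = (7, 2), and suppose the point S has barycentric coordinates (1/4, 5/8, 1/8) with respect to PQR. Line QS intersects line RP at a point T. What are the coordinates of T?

(1, -4)

Line QS meets RP where the Q-coordinate vanishes; zeroing S's Q-weight and renormalizing leaves R, P-weights 1/8 : 1/4 → (1/3, 2/3).
So T = (1/3)·R + (2/3)·P = (1, -4).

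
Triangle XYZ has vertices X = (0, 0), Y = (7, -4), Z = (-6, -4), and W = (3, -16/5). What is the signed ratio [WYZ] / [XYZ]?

1/5

[XYZ] = ½·(0·(-4−(-4)) + 7·(-4−0) + (-6)·(0−(-4))) = ½·(0 − 28 − 24) = -26.
[WYZ] = ½·(3·(-4−(-4)) + 7·(-4−(-16/5)) + (-6)·(-16/5−(-4))) = ½·(0 − 28/5 − 24/5) = -26/5, so the ratio is (-26/5)/(-26) = 1/5.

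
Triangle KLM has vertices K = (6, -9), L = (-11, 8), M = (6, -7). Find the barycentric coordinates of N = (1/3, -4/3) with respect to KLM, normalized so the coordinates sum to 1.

Signed area of the reference triangle: [KLM] = ½·(6·(8−(-7)) + (-11)·(-7−(-9)) + 6·(-9−8)) = ½·(90 − 22 − 102) = -17.
[NLM] = ½·((1/3)·(8−(-7)) + (-11)·(-7−(-4/3)) + 6·(-4/3−8)) = ½·(5 + 187/3 − 56) = 17/3, so the K-coordinate is (17/3)/(-17) = -1/3.
[KNM] = ½·(6·(-4/3−(-7)) + (1/3)·(-7−(-9)) + 6·(-9−(-4/3))) = ½·(34 + 2/3 − 46) = -17/3, so the L-coordinate is 1/3.
[KLN] = ½·(6·(8−(-4/3)) + (-11)·(-4/3−(-9)) + (1/3)·(-9−8)) = ½·(56 − 253/3 − 17/3) = -17, so the M-coordinate is 1.

(-1/3, 1/3, 1)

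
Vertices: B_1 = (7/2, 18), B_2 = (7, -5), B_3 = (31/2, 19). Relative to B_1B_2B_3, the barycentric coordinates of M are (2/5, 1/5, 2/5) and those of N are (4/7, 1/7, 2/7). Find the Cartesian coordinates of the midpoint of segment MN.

Barycentric coordinates of the midpoint are the average: (17/35, 6/35, 12/35).
Converting: (17/35)·B_1 + (6/35)·B_2 + (12/35)·B_3 = (115/14, 72/5).

(115/14, 72/5)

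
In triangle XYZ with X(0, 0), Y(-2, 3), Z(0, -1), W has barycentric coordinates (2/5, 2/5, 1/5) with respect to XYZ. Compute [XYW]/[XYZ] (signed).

The signed ratio [XYW]/[XYZ] equals the barycentric coordinate of W at vertex Z, which is 1/5.

1/5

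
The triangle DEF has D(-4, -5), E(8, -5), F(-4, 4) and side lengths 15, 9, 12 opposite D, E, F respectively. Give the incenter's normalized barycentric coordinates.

(5/12, 1/4, 1/3)

The incenter has barycentric coordinates proportional to the opposite side lengths: (15 : 9 : 12).
Normalizing by 15+9+12 = 36 gives (5/12, 1/4, 1/3).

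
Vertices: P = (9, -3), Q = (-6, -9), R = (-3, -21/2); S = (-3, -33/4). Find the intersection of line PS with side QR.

(-27/5, -93/10)

Barycentric coordinates of S with respect to PQR: (1/6, 2/3, 1/6).
On side QR the P-coordinate is zero; dropping S's P-weight 1/6 and renormalizing the remaining 2/3 : 1/6 gives weights 4/5, 1/5 on Q, R.
T = (4/5)·(-6, -9) + (1/5)·(-3, -21/2) = (-27/5, -93/10).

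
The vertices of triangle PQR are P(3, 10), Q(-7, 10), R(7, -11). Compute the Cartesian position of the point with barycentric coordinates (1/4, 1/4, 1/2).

(5/2, -1/2)

S = (1/4)·P + (1/4)·Q + (1/2)·R.
x-coordinate: (1/4)·3 + (1/4)·(-7) + (1/2)·7 = 5/2.
y-coordinate: (1/4)·10 + (1/4)·10 + (1/2)·(-11) = -1/2.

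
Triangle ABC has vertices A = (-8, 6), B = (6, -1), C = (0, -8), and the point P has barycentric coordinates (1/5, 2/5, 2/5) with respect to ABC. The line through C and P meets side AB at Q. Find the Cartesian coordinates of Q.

(4/3, 4/3)

Line CP meets AB where the C-coordinate vanishes; zeroing P's C-weight and renormalizing leaves A, B-weights 1/5 : 2/5 → (1/3, 2/3).
So Q = (1/3)·A + (2/3)·B = (4/3, 4/3).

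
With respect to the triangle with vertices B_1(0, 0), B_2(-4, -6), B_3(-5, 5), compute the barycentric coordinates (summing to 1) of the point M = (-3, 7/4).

Signed area of the reference triangle: [B_1B_2B_3] = ½·(0·(-6−5) + (-4)·(5−0) + (-5)·(0−(-6))) = ½·(0 − 20 − 30) = -25.
[MB_2B_3] = ½·((-3)·(-6−5) + (-4)·(5−(7/4)) + (-5)·(7/4−(-6))) = ½·(33 − 13 − 155/4) = -75/8, so the B_1-coordinate is (-75/8)/(-25) = 3/8.
[B_1MB_3] = ½·(0·(7/4−5) + (-3)·(5−0) + (-5)·(0−(7/4))) = ½·(0 − 15 + 35/4) = -25/8, so the B_2-coordinate is 1/8.
[B_1B_2M] = ½·(0·(-6−(7/4)) + (-4)·(7/4−0) + (-3)·(0−(-6))) = ½·(0 − 7 − 18) = -25/2, so the B_3-coordinate is 1/2.

(3/8, 1/8, 1/2)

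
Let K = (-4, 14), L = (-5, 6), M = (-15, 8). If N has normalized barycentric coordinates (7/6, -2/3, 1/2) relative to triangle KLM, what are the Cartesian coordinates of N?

(-53/6, 49/3)

N = (7/6)·K + (-2/3)·L + (1/2)·M.
x-coordinate: (7/6)·(-4) + (-2/3)·(-5) + (1/2)·(-15) = -53/6.
y-coordinate: (7/6)·14 + (-2/3)·6 + (1/2)·8 = 49/3.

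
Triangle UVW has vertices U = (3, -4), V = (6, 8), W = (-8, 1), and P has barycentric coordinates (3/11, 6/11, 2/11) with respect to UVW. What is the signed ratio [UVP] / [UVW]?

The signed ratio [UVP]/[UVW] equals the barycentric coordinate of P at vertex W, which is 2/11.

2/11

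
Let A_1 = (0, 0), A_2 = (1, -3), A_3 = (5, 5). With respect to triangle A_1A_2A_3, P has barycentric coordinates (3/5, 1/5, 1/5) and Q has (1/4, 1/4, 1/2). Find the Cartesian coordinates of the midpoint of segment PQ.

(79/40, 43/40)

Barycentric coordinates of the midpoint are the average: (17/40, 9/40, 7/20).
Converting: (17/40)·A_1 + (9/40)·A_2 + (7/20)·A_3 = (79/40, 43/40).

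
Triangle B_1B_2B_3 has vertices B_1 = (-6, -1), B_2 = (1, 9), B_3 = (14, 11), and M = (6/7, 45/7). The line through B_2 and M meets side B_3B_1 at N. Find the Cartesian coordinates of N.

(2/3, 3)

Barycentric coordinates of M with respect to B_1B_2B_3: (2/7, 4/7, 1/7).
On side B_3B_1 the B_2-coordinate is zero; dropping M's B_2-weight 4/7 and renormalizing the remaining 1/7 : 2/7 gives weights 1/3, 2/3 on B_3, B_1.
N = (1/3)·(14, 11) + (2/3)·(-6, -1) = (2/3, 3).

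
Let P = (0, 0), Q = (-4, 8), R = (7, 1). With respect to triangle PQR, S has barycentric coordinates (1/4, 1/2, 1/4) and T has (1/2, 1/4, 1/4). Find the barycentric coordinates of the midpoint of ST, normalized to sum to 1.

Since both coordinate triples sum to 1, the midpoint's barycentrics are the componentwise average.
(1/4+1/2)/2 = 3/8; similarly 3/8 and 1/4.

(3/8, 3/8, 1/4)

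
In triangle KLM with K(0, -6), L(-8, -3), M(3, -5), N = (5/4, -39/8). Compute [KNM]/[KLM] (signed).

1/8

[KLM] = ½·(0·(-3−(-5)) + (-8)·(-5−(-6)) + 3·(-6−(-3))) = ½·(0 − 8 − 9) = -17/2.
[KNM] = ½·(0·(-39/8−(-5)) + (5/4)·(-5−(-6)) + 3·(-6−(-39/8))) = ½·(0 + 5/4 − 27/8) = -17/16, so the ratio is (-17/16)/(-17/2) = 1/8.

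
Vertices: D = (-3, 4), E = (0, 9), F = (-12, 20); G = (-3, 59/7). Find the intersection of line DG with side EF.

(-3, 47/4)

Barycentric coordinates of G with respect to DEF: (3/7, 3/7, 1/7).
On side EF the D-coordinate is zero; dropping G's D-weight 3/7 and renormalizing the remaining 3/7 : 1/7 gives weights 3/4, 1/4 on E, F.
H = (3/4)·(0, 9) + (1/4)·(-12, 20) = (-3, 47/4).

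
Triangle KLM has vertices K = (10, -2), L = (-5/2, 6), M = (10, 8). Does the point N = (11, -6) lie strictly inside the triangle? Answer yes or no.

Barycentric coordinates of N: (177/125, -2/25, -42/125).
The three coordinates are positive, negative, negative; a point is interior exactly when all three are positive.

no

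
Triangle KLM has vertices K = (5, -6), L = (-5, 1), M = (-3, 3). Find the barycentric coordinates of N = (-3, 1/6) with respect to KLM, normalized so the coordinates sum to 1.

(1/6, 2/3, 1/6)

Signed area of the reference triangle: [KLM] = ½·(5·(1−3) + (-5)·(3−(-6)) + (-3)·(-6−1)) = ½·(-10 − 45 + 21) = -17.
[NLM] = ½·((-3)·(1−3) + (-5)·(3−(1/6)) + (-3)·(1/6−1)) = ½·(6 − 85/6 + 5/2) = -17/6, so the K-coordinate is (-17/6)/(-17) = 1/6.
[KNM] = ½·(5·(1/6−3) + (-3)·(3−(-6)) + (-3)·(-6−(1/6))) = ½·(-85/6 − 27 + 37/2) = -34/3, so the L-coordinate is 2/3.
[KLN] = ½·(5·(1−(1/6)) + (-5)·(1/6−(-6)) + (-3)·(-6−1)) = ½·(25/6 − 185/6 + 21) = -17/6, so the M-coordinate is 1/6.
Check: 1/6 + 2/3 + 1/6 = 1.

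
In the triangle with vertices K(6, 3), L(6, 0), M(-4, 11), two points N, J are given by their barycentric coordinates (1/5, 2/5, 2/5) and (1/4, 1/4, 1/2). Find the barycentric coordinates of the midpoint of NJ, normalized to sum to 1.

(9/40, 13/40, 9/20)

Since both coordinate triples sum to 1, the midpoint's barycentrics are the componentwise average.
(1/5+1/4)/2 = 9/40; similarly 13/40 and 9/20.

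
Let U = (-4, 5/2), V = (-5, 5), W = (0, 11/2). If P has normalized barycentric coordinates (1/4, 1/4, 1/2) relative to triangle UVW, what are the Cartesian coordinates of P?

(-9/4, 37/8)

P = (1/4)·U + (1/4)·V + (1/2)·W.
x-coordinate: (1/4)·(-4) + (1/4)·(-5) + (1/2)·0 = -9/4.
y-coordinate: (1/4)·(5/2) + (1/4)·5 + (1/2)·(11/2) = 37/8.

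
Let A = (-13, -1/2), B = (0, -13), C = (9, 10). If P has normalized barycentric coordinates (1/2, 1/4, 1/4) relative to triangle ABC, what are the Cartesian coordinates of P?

(-17/4, -1)

P = (1/2)·A + (1/4)·B + (1/4)·C.
x-coordinate: (1/2)·(-13) + (1/4)·0 + (1/4)·9 = -17/4.
y-coordinate: (1/2)·(-1/2) + (1/4)·(-13) + (1/4)·10 = -1.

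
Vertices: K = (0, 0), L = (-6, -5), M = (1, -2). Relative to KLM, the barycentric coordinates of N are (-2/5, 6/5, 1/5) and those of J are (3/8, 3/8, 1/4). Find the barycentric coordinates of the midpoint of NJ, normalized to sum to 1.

Since both coordinate triples sum to 1, the midpoint's barycentrics are the componentwise average.
(-2/5+3/8)/2 = -1/80; similarly 63/80 and 9/40.

(-1/80, 63/80, 9/40)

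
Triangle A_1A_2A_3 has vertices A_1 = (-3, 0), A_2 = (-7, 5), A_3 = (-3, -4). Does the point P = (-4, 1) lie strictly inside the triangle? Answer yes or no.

Barycentric coordinates of P: (11/16, 1/4, 1/16).
The three coordinates are positive, positive, positive; a point is interior exactly when all three are positive.

yes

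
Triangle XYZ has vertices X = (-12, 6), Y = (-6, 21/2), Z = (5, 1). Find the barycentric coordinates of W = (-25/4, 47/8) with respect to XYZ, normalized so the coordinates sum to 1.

Signed area of the reference triangle: [XYZ] = ½·((-12)·(21/2−1) + (-6)·(1−6) + 5·(6−(21/2))) = ½·(-114 + 30 − 45/2) = -213/4.
[WYZ] = ½·((-25/4)·(21/2−1) + (-6)·(1−(47/8)) + 5·(47/8−(21/2))) = ½·(-475/8 + 117/4 − 185/8) = -213/8, so the X-coordinate is (-213/8)/(-213/4) = 1/2.
[XWZ] = ½·((-12)·(47/8−1) + (-25/4)·(1−6) + 5·(6−(47/8))) = ½·(-117/2 + 125/4 + 5/8) = -213/16, so the Y-coordinate is 1/4.
[XYW] = ½·((-12)·(21/2−(47/8)) + (-6)·(47/8−6) + (-25/4)·(6−(21/2))) = ½·(-111/2 + 3/4 + 225/8) = -213/16, so the Z-coordinate is 1/4.
Check: 1/2 + 1/4 + 1/4 = 1.

(1/2, 1/4, 1/4)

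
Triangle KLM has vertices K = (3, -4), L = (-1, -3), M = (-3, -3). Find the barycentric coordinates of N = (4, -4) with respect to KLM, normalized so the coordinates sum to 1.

(1, 1/2, -1/2)

Signed area of the reference triangle: [KLM] = ½·(3·(-3−(-3)) + (-1)·(-3−(-4)) + (-3)·(-4−(-3))) = ½·(0 − 1 + 3) = 1.
[NLM] = ½·(4·(-3−(-3)) + (-1)·(-3−(-4)) + (-3)·(-4−(-3))) = ½·(0 − 1 + 3) = 1, so the K-coordinate is 1/1 = 1.
[KNM] = ½·(3·(-4−(-3)) + 4·(-3−(-4)) + (-3)·(-4−(-4))) = ½·(-3 + 4 + 0) = 1/2, so the L-coordinate is 1/2.
[KLN] = ½·(3·(-3−(-4)) + (-1)·(-4−(-4)) + 4·(-4−(-3))) = ½·(3 + 0 − 4) = -1/2, so the M-coordinate is -1/2.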